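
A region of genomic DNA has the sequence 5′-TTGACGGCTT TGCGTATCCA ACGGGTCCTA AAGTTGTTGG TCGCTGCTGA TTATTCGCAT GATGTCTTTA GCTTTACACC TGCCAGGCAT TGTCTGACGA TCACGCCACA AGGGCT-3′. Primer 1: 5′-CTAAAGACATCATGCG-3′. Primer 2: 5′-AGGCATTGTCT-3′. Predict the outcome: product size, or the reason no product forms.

No product — the primers' 3' ends point away from each other.

Primer 1 (CTAAAGACATCATGCG) has reverse complement CGCATGATGTCTTTAG, which matches the top strand at positions 56–71; primer 1 anneals to the top strand there with its 3' end pointing upstream toward position 56.
Primer 2 (AGGCATTGTCT) matches the top strand directly at positions 85–95; it anneals to the bottom strand with its 3' end pointing downstream toward position 95.
The 3' ends diverge (primer 1 extends toward position 1, primer 2 toward position 116), so the primers never converge on a shared product.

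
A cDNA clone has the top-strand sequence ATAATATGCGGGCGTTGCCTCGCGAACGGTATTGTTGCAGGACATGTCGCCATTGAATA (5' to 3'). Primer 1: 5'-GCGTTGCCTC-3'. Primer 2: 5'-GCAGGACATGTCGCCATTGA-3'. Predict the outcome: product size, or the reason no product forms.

No product — both primers anneal to the same strand and extend in the same direction.

Primer 1 (GCGTTGCCTC) matches the top strand at positions 12–21 (3' end points downstream).
Primer 2 (GCAGGACATGTCGCCATTGA) also matches the top strand directly, at positions 37–56 — its reverse complement TCAATGGCGACATGTCCTGC is not present.
Both primers anneal to the bottom strand with 3' ends pointing the same way, so neither can prime synthesis back toward the other.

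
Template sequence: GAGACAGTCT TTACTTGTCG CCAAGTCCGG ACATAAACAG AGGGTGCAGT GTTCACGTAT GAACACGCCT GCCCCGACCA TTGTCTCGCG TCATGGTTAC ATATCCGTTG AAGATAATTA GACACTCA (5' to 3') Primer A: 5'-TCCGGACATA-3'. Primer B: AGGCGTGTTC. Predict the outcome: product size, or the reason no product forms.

Yes — a 45 bp product.

Primer A (TCCGGACATA) matches the top strand at positions 26–35; it acts as a forward primer.
Primer B's reverse complement is GAACACGCCT, matching the top strand at positions 61–70; it acts as a reverse primer.
The 3' ends face each other across positions 26–70, giving a 45 bp product.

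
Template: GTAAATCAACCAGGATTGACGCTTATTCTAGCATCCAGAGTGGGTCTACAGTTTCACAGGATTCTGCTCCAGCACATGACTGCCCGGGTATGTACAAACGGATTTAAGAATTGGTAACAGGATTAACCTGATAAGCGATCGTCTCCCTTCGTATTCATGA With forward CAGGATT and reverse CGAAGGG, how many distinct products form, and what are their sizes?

Three products: 141 bp, 95 bp, 34 bp

The forward primer CAGGATT matches the top strand at positions 11–17, 57–63, 118–124.
The reverse primer's reverse complement is CCCTTCG, matching at positions 145–151.
Each forward site pairs with the reverse site to give a product ending at position 151: sizes 141, 95, 34 bp.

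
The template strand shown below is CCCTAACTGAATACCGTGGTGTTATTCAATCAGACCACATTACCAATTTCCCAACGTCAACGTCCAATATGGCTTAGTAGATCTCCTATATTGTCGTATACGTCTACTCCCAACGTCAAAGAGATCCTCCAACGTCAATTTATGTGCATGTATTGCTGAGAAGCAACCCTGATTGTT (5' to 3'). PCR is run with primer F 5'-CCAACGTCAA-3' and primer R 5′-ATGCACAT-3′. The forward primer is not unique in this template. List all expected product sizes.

99 bp, 40 bp, 21 bp

The forward primer CCAACGTCAA matches the top strand at positions 51–60, 110–119, 129–138.
The reverse primer's reverse complement is ATGTGCAT, matching at positions 142–149.
Each forward site pairs with the reverse site to give a product ending at position 149: sizes 99, 40, 21 bp.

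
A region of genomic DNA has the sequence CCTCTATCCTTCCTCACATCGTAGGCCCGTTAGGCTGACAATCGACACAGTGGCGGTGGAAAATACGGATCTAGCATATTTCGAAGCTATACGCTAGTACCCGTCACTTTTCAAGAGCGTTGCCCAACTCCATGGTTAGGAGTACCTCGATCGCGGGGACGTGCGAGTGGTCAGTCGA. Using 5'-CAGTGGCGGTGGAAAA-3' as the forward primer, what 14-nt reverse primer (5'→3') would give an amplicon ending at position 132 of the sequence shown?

5'-TGGAGTTGGGCAAC-3'

The forward primer binds at positions 48–63; the product's 3' end on the top strand is position 132.
The reverse primer anneals to the top strand over positions 119–132, i.e. to GTTGCCCAACTCCA.
Its sequence written 5'→3' is the reverse complement: TGGAGTTGGGCAAC.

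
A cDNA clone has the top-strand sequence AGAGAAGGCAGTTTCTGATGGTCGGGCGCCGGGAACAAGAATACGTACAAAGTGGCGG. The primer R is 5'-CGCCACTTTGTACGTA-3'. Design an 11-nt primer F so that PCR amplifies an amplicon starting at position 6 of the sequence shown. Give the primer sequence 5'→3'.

The reverse primer's reverse complement TACGTACAAAGTGGCG matches the template at positions 42–57; the product starts at position 6.
The forward primer is identical to the top strand over positions 6–16: AGGCAGTTTCT.

5'-AGGCAGTTTCT-3'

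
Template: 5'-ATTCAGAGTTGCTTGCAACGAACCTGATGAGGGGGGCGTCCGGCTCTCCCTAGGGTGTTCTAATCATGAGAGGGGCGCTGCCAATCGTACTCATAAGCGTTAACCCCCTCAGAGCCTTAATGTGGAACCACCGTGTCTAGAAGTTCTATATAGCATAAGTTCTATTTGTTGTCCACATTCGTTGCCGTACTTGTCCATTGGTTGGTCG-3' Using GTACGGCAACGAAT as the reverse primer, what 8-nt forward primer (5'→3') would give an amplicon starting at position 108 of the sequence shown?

5'-CTCAGAGC-3'

The reverse primer's reverse complement ATTCGTTGCCGTAC matches the template at positions 177–190; the product starts at position 108.
The forward primer is identical to the top strand over positions 108–115: CTCAGAGC.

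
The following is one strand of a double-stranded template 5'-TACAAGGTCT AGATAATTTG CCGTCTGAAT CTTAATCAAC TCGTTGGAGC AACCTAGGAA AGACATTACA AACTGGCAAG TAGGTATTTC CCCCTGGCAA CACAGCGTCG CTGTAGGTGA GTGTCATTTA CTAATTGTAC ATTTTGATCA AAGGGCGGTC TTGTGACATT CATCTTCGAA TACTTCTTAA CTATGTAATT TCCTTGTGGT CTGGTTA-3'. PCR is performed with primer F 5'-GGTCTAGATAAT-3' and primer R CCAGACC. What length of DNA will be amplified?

The forward primer matches the template at positions 6–17.
Taking the reverse complement of CCAGACC gives GGTCTGG, found at positions 208–214 on the template; the primer anneals here to the top strand with its 3' end pointing upstream.
The product runs from position 6 to position 214, so its length is 214 − 6 + 1 = 209 bp.

209 bp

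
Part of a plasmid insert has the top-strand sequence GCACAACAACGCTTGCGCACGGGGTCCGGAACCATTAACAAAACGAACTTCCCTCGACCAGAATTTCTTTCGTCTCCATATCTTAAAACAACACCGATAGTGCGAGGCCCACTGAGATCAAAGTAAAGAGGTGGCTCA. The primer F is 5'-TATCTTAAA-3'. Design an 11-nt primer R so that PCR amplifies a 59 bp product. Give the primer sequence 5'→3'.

5'-GAGCCACCTCT-3'

The forward primer binds at positions 79–87, so a 59 bp product ends at position 79 + 59 − 1 = 137.
The reverse primer anneals to the top strand over positions 127–137, i.e. to AGAGGTGGCTC.
Its sequence written 5'→3' is the reverse complement: GAGCCACCTCT.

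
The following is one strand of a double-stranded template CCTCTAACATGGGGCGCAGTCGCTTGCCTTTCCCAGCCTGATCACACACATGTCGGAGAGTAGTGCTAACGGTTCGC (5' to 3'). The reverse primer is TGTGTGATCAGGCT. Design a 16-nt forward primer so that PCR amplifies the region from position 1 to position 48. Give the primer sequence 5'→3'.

The reverse primer's reverse complement AGCCTGATCACACA matches the template at positions 35–48; the product starts at position 1.
The forward primer is identical to the top strand over positions 1–16: CCTCTAACATGGGGCG.

5'-CCTCTAACATGGGGCG-3'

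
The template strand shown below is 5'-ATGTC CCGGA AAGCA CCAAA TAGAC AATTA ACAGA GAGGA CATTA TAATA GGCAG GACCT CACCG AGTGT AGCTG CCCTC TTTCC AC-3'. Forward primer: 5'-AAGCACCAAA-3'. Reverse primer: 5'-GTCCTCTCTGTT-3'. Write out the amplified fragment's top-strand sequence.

Forward primer AAGCACCAAA is found on the top strand at positions 11–20.
Reverse complement of the reverse primer: AACAGAGAGGAC. This occurs on the top strand at positions 30–41.
The product is the template from position 11 through 41 (31 bp).

5'-AAGCACCAAATAGACAATTAACAGAGAGGAC-3'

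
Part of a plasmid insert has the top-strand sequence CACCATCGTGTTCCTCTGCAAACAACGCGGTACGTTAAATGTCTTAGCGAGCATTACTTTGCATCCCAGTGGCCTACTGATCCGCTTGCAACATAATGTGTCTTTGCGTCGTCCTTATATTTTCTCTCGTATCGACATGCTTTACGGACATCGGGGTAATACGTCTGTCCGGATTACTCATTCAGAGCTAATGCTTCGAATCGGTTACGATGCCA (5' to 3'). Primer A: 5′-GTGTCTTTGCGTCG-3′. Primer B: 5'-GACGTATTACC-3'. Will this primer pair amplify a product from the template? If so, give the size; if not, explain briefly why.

Primer A (GTGTCTTTGCGTCG) matches the top strand at positions 98–111; it acts as a forward primer.
Primer B's reverse complement is GGTAATACGTC, matching the top strand at positions 155–165; it acts as a reverse primer.
The 3' ends face each other across positions 98–165, giving a 68 bp product.

Yes — a 68 bp product.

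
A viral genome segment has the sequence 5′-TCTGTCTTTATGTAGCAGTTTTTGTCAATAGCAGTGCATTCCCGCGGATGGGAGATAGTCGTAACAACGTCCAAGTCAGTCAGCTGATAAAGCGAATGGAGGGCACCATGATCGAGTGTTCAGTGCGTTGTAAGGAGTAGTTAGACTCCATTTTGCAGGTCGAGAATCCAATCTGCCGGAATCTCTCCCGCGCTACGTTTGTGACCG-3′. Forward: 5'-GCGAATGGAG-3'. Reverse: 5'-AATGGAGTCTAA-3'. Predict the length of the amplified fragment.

Scanning the template, GCGAATGGAG occurs at positions 92–101; this primer anneals to the bottom strand there with its 3' end pointing downstream.
The reverse primer's reverse complement is TTAGACTCCATT, which matches the template at positions 141–152.
The product runs from position 92 to position 152, so its length is 152 − 92 + 1 = 61 bp.

61 bp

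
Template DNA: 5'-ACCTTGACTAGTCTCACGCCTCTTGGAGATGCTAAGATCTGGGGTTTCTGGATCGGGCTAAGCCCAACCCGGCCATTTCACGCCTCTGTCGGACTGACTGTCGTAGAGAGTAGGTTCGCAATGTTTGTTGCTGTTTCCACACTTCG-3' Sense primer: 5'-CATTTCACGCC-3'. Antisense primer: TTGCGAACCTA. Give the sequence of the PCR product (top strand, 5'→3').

5'-CATTTCACGCCTCTGTCGGACTGACTGTCGTAGAGAGTAGGTTCGCAA-3'

Forward primer CATTTCACGCC is found on the top strand at positions 74–84.
Taking the reverse complement of TTGCGAACCTA gives TAGGTTCGCAA, found at positions 111–121 on the template; the primer anneals here to the top strand with its 3' end pointing upstream.
The product is the template from position 74 through 121 (48 bp).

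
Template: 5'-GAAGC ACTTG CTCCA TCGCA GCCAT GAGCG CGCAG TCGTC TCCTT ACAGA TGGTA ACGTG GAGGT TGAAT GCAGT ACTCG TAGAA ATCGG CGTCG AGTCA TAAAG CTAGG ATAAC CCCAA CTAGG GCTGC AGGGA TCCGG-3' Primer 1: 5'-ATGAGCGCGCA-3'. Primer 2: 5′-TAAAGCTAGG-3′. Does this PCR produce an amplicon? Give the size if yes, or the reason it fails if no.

Primer 1 (ATGAGCGCGCA) matches the top strand at positions 24–34 (3' end points downstream).
Primer 2 (TAAAGCTAGG) also matches the top strand directly, at positions 101–110 — its reverse complement CCTAGCTTTA is not present.
Both primers anneal to the bottom strand with 3' ends pointing the same way, so neither can prime synthesis back toward the other.

No product — both primers anneal to the same strand and extend in the same direction.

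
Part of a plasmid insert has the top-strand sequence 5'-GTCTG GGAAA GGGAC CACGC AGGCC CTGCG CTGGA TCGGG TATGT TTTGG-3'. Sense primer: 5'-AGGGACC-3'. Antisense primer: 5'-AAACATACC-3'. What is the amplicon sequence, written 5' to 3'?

5'-AGGGACCACGCAGGCCCTGCGCTGGATCGGGTATGTTT-3'

Forward primer AGGGACC is found on the top strand at positions 10–16.
Reverse complement of the reverse primer: GGTATGTTT. This occurs on the top strand at positions 39–47.
The product is the template from position 10 through 47 (38 bp).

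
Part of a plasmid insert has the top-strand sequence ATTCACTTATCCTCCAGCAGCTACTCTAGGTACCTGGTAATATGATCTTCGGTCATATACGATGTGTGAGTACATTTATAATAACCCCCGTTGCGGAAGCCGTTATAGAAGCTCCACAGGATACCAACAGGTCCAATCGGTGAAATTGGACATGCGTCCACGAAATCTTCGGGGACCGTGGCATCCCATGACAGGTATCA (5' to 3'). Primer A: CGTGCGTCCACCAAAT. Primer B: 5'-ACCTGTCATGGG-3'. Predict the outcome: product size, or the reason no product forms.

No product — primer A has no binding site in the template.

Primer A (CGTGCGTCCACCAAAT) does not match the top strand, and its reverse complement ATTTGGTGGACGCACG does not match either.
With no annealing site for primer A, no amplification occurs.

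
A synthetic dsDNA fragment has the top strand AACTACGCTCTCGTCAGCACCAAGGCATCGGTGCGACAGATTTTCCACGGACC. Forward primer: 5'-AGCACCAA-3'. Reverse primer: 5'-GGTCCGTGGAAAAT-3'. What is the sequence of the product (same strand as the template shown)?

5'-AGCACCAAGGCATCGGTGCGACAGATTTTCCACGGACC-3'

Scanning the template, AGCACCAA occurs at positions 16–23; this primer anneals to the bottom strand there with its 3' end pointing downstream.
Reverse complement of the reverse primer: ATTTTCCACGGACC. This occurs on the top strand at positions 40–53.
The product is the template from position 16 through 53 (38 bp).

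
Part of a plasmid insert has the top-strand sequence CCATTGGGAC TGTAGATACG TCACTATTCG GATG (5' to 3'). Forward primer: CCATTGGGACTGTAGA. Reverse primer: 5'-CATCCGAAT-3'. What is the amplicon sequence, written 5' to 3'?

The forward primer matches the template at positions 1–16.
Taking the reverse complement of CATCCGAAT gives ATTCGGATG, found at positions 26–34 on the template; the primer anneals here to the top strand with its 3' end pointing upstream.
The product is the template from position 1 through 34 (34 bp).

5'-CCATTGGGACTGTAGATACGTCACTATTCGGATG-3'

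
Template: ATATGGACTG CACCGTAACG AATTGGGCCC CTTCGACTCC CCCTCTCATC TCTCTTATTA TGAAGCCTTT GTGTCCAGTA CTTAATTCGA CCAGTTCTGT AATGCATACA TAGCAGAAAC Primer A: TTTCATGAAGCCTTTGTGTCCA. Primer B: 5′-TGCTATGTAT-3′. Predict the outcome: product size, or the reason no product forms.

No product — primer A has no binding site in the template.

Primer A (TTTCATGAAGCCTTTGTGTCCA) does not match the top strand, and its reverse complement TGGACACAAAGGCTTCATGAAA does not match either.
With no annealing site for primer A, no amplification occurs.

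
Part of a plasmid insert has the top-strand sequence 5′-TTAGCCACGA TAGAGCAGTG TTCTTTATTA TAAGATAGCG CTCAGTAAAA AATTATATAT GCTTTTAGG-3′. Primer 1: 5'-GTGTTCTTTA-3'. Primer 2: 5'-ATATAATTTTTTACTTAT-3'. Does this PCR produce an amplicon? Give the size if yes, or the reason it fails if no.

No product — primer 2 has no binding site in the template.

Primer 2 (ATATAATTTTTTACTTAT) does not match the top strand, and its reverse complement ATAAGTAAAAAATTATAT does not match either.
With no annealing site for primer 2, no amplification occurs.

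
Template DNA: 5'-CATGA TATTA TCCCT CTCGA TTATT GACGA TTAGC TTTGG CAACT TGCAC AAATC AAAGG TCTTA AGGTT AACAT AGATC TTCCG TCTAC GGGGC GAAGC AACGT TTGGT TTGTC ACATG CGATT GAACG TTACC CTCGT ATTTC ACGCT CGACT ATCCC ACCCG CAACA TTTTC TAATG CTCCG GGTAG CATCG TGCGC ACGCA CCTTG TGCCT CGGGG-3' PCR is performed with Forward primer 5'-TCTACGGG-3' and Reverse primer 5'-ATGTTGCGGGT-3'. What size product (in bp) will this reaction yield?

86 bp

The forward primer matches the template at positions 86–93.
Reverse complement of the reverse primer: ACCCGCAACAT. This occurs on the top strand at positions 161–171.
The product runs from position 86 to position 171, so its length is 171 − 86 + 1 = 86 bp.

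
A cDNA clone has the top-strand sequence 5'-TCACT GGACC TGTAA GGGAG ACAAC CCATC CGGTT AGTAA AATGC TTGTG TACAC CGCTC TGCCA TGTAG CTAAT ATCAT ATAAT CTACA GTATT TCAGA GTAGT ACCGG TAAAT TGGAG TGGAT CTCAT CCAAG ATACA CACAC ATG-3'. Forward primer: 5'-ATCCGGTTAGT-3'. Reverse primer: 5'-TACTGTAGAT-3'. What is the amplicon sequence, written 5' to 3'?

Scanning the template, ATCCGGTTAGT occurs at positions 28–38; this primer anneals to the bottom strand there with its 3' end pointing downstream.
The reverse primer's reverse complement is ATCTACAGTA, which matches the template at positions 84–93.
The product is the template from position 28 through 93 (66 bp).

5'-ATCCGGTTAGTAAAATGCTTGTGTACACCGCTCTGCCATGTAGCTAATATCATATAATCTACAGTA-3'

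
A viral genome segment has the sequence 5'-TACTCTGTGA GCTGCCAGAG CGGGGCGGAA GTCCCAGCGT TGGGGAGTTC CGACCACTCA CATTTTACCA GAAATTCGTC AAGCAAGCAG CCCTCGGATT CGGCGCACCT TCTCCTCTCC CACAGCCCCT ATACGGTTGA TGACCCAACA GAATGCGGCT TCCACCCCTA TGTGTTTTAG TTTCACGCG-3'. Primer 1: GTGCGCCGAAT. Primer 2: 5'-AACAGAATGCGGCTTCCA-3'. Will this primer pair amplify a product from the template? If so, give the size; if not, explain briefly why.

No product — the primers' 3' ends point away from each other.

Primer 1 (GTGCGCCGAAT) has reverse complement ATTCGGCGCAC, which matches the top strand at positions 98–108; primer 1 anneals to the top strand there with its 3' end pointing upstream toward position 98.
Primer 2 (AACAGAATGCGGCTTCCA) matches the top strand directly at positions 147–164; it anneals to the bottom strand with its 3' end pointing downstream toward position 164.
The 3' ends diverge (primer 1 extends toward position 1, primer 2 toward position 189), so the primers never converge on a shared product.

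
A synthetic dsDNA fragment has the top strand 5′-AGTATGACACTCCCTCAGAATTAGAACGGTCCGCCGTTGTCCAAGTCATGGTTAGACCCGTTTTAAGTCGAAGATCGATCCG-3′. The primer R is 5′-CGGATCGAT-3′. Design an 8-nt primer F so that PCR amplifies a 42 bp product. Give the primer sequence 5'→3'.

The reverse primer's reverse complement ATCGATCCG matches the template at positions 74–82, so the product ends at position 82.
A 42 bp product then starts at position 82 − 42 + 1 = 41.
The forward primer is identical to the top strand there: CCAAGTCA.

5'-CCAAGTCA-3'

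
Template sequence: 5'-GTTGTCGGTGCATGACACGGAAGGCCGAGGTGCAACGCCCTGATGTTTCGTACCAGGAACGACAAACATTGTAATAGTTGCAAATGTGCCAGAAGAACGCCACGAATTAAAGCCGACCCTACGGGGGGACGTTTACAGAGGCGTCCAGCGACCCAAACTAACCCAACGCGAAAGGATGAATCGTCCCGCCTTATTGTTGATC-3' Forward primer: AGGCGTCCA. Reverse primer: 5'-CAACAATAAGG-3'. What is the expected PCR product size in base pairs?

61 bp

Scanning the template, AGGCGTCCA occurs at positions 139–147; this primer anneals to the bottom strand there with its 3' end pointing downstream.
Taking the reverse complement of CAACAATAAGG gives CCTTATTGTTG, found at positions 189–199 on the template; the primer anneals here to the top strand with its 3' end pointing upstream.
Amplicon spans positions 139–199: 61 bp.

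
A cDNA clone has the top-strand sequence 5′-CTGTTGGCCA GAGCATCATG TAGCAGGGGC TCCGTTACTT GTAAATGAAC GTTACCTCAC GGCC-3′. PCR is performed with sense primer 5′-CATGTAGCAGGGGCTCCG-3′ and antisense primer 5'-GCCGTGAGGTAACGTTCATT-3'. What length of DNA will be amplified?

47 bp

The forward primer matches the template at positions 17–34.
Taking the reverse complement of GCCGTGAGGTAACGTTCATT gives AATGAACGTTACCTCACGGC, found at positions 44–63 on the template; the primer anneals here to the top strand with its 3' end pointing upstream.
The product runs from position 17 to position 63, so its length is 63 − 17 + 1 = 47 bp.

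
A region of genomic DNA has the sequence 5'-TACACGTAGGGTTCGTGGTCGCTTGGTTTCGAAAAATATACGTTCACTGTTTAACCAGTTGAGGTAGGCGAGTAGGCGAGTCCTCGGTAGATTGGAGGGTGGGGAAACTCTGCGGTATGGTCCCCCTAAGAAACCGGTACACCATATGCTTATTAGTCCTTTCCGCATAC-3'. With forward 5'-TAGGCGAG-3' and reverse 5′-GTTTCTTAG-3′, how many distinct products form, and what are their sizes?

Two products: 70 bp, 62 bp

The forward primer TAGGCGAG matches the top strand at positions 65–72, 73–80.
The reverse primer's reverse complement is CTAAGAAAC, matching at positions 126–134.
Each forward site pairs with the reverse site to give a product ending at position 134: sizes 70, 62 bp.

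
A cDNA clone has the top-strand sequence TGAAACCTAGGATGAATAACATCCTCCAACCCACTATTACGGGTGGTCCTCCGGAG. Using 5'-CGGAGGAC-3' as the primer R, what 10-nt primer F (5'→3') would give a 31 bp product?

The reverse primer's reverse complement GTCCTCCG matches the template at positions 46–53, so the product ends at position 53.
A 31 bp product then starts at position 53 − 31 + 1 = 23.
The forward primer is identical to the top strand there: CCTCCAACCC.

5'-CCTCCAACCC-3'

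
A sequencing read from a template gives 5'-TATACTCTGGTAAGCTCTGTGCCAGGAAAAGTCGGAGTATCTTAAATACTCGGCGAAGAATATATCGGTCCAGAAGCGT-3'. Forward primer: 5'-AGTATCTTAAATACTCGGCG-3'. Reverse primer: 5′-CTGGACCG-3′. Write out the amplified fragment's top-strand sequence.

5'-AGTATCTTAAATACTCGGCGAAGAATATATCGGTCCAG-3'

Scanning the template, AGTATCTTAAATACTCGGCG occurs at positions 36–55; this primer anneals to the bottom strand there with its 3' end pointing downstream.
Reverse complement of the reverse primer: CGGTCCAG. This occurs on the top strand at positions 66–73.
The product is the template from position 36 through 73 (38 bp).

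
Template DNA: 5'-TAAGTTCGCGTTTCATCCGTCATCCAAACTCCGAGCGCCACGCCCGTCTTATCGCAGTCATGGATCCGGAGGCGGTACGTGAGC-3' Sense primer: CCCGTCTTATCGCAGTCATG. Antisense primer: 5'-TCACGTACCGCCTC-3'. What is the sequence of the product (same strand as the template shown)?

5'-CCCGTCTTATCGCAGTCATGGATCCGGAGGCGGTACGTGA-3'

The forward primer matches the template at positions 43–62.
Taking the reverse complement of TCACGTACCGCCTC gives GAGGCGGTACGTGA, found at positions 69–82 on the template; the primer anneals here to the top strand with its 3' end pointing upstream.
The product is the template from position 43 through 82 (40 bp).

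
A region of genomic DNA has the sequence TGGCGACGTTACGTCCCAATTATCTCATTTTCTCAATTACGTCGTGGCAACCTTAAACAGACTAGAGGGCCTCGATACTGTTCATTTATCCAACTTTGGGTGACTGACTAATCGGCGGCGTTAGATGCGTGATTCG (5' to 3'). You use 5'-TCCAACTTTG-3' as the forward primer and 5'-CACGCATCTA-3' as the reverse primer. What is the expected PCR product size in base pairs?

43 bp

Forward primer TCCAACTTTG is found on the top strand at positions 89–98.
Reverse complement of the reverse primer: TAGATGCGTG. This occurs on the top strand at positions 122–131.
Product length = (reverse-primer end) − (forward-primer start) + 1 = 131 − 89 + 1 = 43 bp.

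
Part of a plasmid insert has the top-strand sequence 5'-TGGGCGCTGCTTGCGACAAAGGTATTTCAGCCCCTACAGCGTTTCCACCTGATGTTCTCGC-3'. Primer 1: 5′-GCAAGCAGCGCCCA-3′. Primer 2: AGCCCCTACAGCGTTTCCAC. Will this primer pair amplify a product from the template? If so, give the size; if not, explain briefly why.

No product — the primers' 3' ends point away from each other.

Primer 1 (GCAAGCAGCGCCCA) has reverse complement TGGGCGCTGCTTGC, which matches the top strand at positions 1–14; primer 1 anneals to the top strand there with its 3' end pointing upstream toward position 1.
Primer 2 (AGCCCCTACAGCGTTTCCAC) matches the top strand directly at positions 29–48; it anneals to the bottom strand with its 3' end pointing downstream toward position 48.
The 3' ends diverge (primer 1 extends toward position 1, primer 2 toward position 61), so the primers never converge on a shared product.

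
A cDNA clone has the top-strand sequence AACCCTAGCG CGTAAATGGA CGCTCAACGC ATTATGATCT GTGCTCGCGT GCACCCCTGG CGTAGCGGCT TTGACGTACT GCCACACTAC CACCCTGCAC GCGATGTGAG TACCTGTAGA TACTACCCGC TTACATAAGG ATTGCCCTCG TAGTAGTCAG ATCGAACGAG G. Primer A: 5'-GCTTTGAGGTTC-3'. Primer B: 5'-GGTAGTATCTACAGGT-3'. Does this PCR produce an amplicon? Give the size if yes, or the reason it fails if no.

No product — primer A has no binding site in the template.

Primer A (GCTTTGAGGTTC) does not match the top strand, and its reverse complement GAACCTCAAAGC does not match either.
With no annealing site for primer A, no amplification occurs.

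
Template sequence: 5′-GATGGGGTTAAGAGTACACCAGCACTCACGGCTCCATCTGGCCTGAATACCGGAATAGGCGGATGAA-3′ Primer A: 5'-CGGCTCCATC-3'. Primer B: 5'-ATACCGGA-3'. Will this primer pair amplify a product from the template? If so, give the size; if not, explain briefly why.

No product — both primers anneal to the same strand and extend in the same direction.

Primer A (CGGCTCCATC) matches the top strand at positions 29–38 (3' end points downstream).
Primer B (ATACCGGA) also matches the top strand directly, at positions 47–54 — its reverse complement TCCGGTAT is not present.
Both primers anneal to the bottom strand with 3' ends pointing the same way, so neither can prime synthesis back toward the other.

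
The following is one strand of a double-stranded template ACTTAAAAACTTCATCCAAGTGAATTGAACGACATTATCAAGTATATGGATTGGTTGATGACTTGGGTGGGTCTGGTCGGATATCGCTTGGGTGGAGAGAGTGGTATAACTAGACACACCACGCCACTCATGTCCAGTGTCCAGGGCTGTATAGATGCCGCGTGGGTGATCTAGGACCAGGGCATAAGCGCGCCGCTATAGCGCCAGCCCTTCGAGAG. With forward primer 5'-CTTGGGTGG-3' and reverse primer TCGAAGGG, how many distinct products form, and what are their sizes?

Two products: 154 bp, 129 bp

The forward primer CTTGGGTGG matches the top strand at positions 62–70, 87–95.
The reverse primer's reverse complement is CCCTTCGA, matching at positions 208–215.
Each forward site pairs with the reverse site to give a product ending at position 215: sizes 154, 129 bp.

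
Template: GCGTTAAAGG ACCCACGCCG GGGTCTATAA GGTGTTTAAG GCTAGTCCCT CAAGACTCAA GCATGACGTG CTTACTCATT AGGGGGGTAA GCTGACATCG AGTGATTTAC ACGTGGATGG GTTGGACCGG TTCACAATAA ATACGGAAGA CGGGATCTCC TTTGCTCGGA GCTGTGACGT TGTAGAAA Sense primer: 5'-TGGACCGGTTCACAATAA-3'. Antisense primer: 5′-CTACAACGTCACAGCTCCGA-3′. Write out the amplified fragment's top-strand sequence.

5'-TGGACCGGTTCACAATAAATACGGAAGACGGGATCTCCTTTGCTCGGAGCTGTGACGTTGTAG-3'

The forward primer matches the template at positions 123–140.
The reverse primer's reverse complement is TCGGAGCTGTGACGTTGTAG, which matches the template at positions 166–185.
The product is the template from position 123 through 185 (63 bp).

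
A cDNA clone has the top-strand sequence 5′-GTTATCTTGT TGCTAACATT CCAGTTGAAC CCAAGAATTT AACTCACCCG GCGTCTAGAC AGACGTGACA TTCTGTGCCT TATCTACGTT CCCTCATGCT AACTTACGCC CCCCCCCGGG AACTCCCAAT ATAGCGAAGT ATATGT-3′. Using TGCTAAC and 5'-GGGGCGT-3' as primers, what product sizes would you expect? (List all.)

102 bp, 16 bp

The forward primer TGCTAAC matches the top strand at positions 11–17, 97–103.
The reverse primer's reverse complement is ACGCCCC, matching at positions 106–112.
Each forward site pairs with the reverse site to give a product ending at position 112: sizes 102, 16 bp.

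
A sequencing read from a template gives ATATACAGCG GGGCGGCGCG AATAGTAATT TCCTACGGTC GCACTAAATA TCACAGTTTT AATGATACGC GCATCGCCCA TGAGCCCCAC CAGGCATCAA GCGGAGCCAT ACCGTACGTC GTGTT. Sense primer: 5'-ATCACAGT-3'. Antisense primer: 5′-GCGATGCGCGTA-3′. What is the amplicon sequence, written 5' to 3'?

5'-ATCACAGTTTTAATGATACGCGCATCGC-3'

Scanning the template, ATCACAGT occurs at positions 50–57; this primer anneals to the bottom strand there with its 3' end pointing downstream.
The reverse primer's reverse complement is TACGCGCATCGC, which matches the template at positions 66–77.
The product is the template from position 50 through 77 (28 bp).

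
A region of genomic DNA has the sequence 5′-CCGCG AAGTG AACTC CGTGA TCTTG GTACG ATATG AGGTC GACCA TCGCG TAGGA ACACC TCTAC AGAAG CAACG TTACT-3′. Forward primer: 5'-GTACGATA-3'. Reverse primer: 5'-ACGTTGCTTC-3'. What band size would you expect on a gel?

Forward primer GTACGATA is found on the top strand at positions 26–33.
The reverse primer's reverse complement is GAAGCAACGT, which matches the template at positions 67–76.
Product length = (reverse-primer end) − (forward-primer start) + 1 = 76 − 26 + 1 = 51 bp.

51 bp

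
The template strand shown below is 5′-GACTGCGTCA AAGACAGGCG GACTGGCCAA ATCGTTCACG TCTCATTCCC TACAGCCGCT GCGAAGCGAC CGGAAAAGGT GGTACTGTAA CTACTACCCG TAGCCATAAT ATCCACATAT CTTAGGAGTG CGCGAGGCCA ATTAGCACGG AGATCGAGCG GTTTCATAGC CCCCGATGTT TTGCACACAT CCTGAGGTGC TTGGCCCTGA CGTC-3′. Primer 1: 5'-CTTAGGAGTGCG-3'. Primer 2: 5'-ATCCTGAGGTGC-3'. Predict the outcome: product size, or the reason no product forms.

Primer 1 (CTTAGGAGTGCG) matches the top strand at positions 121–132 (3' end points downstream).
Primer 2 (ATCCTGAGGTGC) also matches the top strand directly, at positions 189–200 — its reverse complement GCACCTCAGGAT is not present.
Both primers anneal to the bottom strand with 3' ends pointing the same way, so neither can prime synthesis back toward the other.

No product — both primers anneal to the same strand and extend in the same direction.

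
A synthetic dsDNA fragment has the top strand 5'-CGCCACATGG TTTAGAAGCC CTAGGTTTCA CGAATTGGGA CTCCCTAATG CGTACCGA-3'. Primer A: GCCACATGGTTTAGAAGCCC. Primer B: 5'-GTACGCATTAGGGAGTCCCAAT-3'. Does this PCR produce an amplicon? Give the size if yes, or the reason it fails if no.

Yes — a 54 bp product.

Primer A (GCCACATGGTTTAGAAGCCC) matches the top strand at positions 2–21; it acts as a forward primer.
Primer B's reverse complement is ATTGGGACTCCCTAATGCGTAC, matching the top strand at positions 34–55; it acts as a reverse primer.
The 3' ends face each other across positions 2–55, giving a 54 bp product.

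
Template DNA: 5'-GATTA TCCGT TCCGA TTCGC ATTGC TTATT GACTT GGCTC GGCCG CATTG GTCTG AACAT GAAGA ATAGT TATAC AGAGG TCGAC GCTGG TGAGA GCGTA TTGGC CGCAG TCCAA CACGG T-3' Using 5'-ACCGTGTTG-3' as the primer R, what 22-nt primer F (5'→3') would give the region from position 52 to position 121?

The reverse primer's reverse complement CAACACGGT matches the template at positions 113–121; the product starts at position 52.
The forward primer is identical to the top strand over positions 52–73: TCTGAACATGAAGAATAGTTAT.

5'-TCTGAACATGAAGAATAGTTAT-3'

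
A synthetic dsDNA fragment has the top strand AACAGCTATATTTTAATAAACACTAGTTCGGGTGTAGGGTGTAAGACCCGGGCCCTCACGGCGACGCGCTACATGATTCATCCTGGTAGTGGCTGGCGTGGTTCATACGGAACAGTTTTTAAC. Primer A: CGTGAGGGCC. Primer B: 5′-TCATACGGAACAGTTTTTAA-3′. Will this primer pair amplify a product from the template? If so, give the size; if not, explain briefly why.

No product — the primers' 3' ends point away from each other.

Primer A (CGTGAGGGCC) has reverse complement GGCCCTCACG, which matches the top strand at positions 51–60; primer A anneals to the top strand there with its 3' end pointing upstream toward position 51.
Primer B (TCATACGGAACAGTTTTTAA) matches the top strand directly at positions 103–122; it anneals to the bottom strand with its 3' end pointing downstream toward position 122.
The 3' ends diverge (primer A extends toward position 1, primer B toward position 123), so the primers never converge on a shared product.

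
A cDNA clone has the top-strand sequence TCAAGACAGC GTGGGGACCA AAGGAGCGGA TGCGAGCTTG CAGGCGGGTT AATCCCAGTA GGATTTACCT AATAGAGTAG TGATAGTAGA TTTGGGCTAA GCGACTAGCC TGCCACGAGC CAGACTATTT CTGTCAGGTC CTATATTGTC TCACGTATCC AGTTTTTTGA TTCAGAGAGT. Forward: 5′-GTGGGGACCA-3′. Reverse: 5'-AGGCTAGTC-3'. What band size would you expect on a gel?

101 bp

Scanning the template, GTGGGGACCA occurs at positions 11–20; this primer anneals to the bottom strand there with its 3' end pointing downstream.
Reverse complement of the reverse primer: GACTAGCCT. This occurs on the top strand at positions 103–111.
The product runs from position 11 to position 111, so its length is 111 − 11 + 1 = 101 bp.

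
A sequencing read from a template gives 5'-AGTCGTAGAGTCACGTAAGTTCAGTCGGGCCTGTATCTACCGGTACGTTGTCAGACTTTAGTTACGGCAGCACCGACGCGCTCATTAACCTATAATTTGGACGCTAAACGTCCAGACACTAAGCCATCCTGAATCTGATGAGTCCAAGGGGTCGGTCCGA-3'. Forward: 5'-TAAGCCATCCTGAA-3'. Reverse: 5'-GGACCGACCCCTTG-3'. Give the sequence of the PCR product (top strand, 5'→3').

Scanning the template, TAAGCCATCCTGAA occurs at positions 120–133; this primer anneals to the bottom strand there with its 3' end pointing downstream.
The reverse primer's reverse complement is CAAGGGGTCGGTCC, which matches the template at positions 145–158.
The product is the template from position 120 through 158 (39 bp).

5'-TAAGCCATCCTGAATCTGATGAGTCCAAGGGGTCGGTCC-3'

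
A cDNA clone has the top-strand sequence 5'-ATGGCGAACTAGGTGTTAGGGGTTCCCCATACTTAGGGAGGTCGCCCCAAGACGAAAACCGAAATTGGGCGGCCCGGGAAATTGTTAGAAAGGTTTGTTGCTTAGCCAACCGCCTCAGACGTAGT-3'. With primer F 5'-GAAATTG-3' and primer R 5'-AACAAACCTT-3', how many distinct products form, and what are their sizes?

The forward primer GAAATTG matches the top strand at positions 61–67, 78–84.
The reverse primer's reverse complement is AAGGTTTGTT, matching at positions 90–99.
Each forward site pairs with the reverse site to give a product ending at position 99: sizes 39, 22 bp.

Two products: 39 bp, 22 bp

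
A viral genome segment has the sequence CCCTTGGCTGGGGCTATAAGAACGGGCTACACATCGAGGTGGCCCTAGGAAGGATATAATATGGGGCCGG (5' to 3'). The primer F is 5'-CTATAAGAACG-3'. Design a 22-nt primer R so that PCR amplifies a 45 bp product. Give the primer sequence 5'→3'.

The forward primer binds at positions 14–24, so a 45 bp product ends at position 14 + 45 − 1 = 58.
The reverse primer anneals to the top strand over positions 37–58, i.e. to AGGTGGCCCTAGGAAGGATATA.
Its sequence written 5'→3' is the reverse complement: TATATCCTTCCTAGGGCCACCT.

5'-TATATCCTTCCTAGGGCCACCT-3'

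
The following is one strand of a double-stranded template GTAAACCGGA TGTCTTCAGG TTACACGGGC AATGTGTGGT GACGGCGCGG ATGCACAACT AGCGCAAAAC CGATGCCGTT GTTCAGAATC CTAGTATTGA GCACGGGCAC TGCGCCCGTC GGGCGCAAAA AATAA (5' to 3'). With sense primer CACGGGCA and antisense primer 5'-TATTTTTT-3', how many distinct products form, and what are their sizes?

The forward primer CACGGGCA matches the top strand at positions 24–31, 102–109.
The reverse primer's reverse complement is AAAAAATA, matching at positions 127–134.
Each forward site pairs with the reverse site to give a product ending at position 134: sizes 111, 33 bp.

Two products: 111 bp, 33 bp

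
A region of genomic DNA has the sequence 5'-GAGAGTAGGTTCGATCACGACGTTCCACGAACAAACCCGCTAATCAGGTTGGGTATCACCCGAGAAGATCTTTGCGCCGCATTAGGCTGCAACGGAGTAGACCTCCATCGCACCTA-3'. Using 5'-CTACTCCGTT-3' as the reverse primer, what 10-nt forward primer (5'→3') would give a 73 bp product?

The reverse primer's reverse complement AACGGAGTAG matches the template at positions 91–100, so the product ends at position 100.
A 73 bp product then starts at position 100 − 73 + 1 = 28.
The forward primer is identical to the top strand there: CGAACAAACC.

5'-CGAACAAACC-3'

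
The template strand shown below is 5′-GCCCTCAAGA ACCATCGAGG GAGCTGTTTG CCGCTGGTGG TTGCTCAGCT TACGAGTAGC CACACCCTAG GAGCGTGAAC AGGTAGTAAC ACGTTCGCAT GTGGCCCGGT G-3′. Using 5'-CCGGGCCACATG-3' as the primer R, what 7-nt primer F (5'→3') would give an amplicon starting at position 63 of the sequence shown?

5'-CACCCTA-3'

The reverse primer's reverse complement CATGTGGCCCGG matches the template at positions 98–109; the product starts at position 63.
The forward primer is identical to the top strand over positions 63–69: CACCCTA.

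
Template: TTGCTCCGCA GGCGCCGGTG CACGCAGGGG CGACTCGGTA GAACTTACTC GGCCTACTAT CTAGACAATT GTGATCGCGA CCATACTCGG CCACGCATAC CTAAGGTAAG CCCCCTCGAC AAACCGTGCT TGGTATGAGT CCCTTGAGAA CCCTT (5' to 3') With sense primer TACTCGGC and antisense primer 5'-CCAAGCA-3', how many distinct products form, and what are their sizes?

Two products: 88 bp, 50 bp

The forward primer TACTCGGC matches the top strand at positions 46–53, 84–91.
The reverse primer's reverse complement is TGCTTGG, matching at positions 127–133.
Each forward site pairs with the reverse site to give a product ending at position 133: sizes 88, 50 bp.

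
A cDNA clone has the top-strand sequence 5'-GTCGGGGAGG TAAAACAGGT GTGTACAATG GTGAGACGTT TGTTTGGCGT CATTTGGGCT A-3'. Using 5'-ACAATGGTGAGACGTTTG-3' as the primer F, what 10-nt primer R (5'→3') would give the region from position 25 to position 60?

5'-AGCCCAAATG-3'

The product's 3' end on the top strand is position 60.
The reverse primer anneals to the top strand over positions 51–60, i.e. to CATTTGGGCT.
Its sequence written 5'→3' is the reverse complement: AGCCCAAATG.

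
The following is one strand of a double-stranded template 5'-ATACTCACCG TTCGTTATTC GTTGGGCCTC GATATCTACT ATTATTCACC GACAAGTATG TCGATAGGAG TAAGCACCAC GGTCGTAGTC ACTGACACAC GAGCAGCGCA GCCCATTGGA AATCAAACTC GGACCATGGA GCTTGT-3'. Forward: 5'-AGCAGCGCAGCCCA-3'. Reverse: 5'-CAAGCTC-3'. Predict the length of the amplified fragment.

Forward primer AGCAGCGCAGCCCA is found on the top strand at positions 102–115.
Taking the reverse complement of CAAGCTC gives GAGCTTG, found at positions 139–145 on the template; the primer anneals here to the top strand with its 3' end pointing upstream.
Amplicon spans positions 102–145: 44 bp.

44 bp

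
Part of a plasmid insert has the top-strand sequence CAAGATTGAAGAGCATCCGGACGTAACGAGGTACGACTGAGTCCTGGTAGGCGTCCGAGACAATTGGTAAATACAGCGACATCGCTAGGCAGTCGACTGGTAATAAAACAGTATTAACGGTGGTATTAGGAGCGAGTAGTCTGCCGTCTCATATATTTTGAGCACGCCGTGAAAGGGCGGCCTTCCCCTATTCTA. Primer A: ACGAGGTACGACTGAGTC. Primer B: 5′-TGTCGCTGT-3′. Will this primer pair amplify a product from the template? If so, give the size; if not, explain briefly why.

Yes — a 56 bp product.

Primer A (ACGAGGTACGACTGAGTC) matches the top strand at positions 26–43; it acts as a forward primer.
Primer B's reverse complement is ACAGCGACA, matching the top strand at positions 73–81; it acts as a reverse primer.
The 3' ends face each other across positions 26–81, giving a 56 bp product.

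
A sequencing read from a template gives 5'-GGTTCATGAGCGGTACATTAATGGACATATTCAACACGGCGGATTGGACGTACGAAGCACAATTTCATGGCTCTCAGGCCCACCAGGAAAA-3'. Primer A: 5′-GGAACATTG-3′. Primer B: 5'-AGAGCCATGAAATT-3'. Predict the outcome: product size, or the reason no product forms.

Primer A (GGAACATTG) does not match the top strand, and its reverse complement CAATGTTCC does not match either.
With no annealing site for primer A, no amplification occurs.

No product — primer A has no binding site in the template.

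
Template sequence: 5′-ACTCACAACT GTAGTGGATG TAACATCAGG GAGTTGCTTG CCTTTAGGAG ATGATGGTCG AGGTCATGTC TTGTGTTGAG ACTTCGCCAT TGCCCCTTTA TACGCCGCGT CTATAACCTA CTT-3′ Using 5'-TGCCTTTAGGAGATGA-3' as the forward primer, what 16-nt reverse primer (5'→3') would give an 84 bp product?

5'-AGTAGGTTATAGACGC-3'

The forward primer binds at positions 39–54, so an 84 bp product ends at position 39 + 84 − 1 = 122.
The reverse primer anneals to the top strand over positions 107–122, i.e. to GCGTCTATAACCTACT.
Its sequence written 5'→3' is the reverse complement: AGTAGGTTATAGACGC.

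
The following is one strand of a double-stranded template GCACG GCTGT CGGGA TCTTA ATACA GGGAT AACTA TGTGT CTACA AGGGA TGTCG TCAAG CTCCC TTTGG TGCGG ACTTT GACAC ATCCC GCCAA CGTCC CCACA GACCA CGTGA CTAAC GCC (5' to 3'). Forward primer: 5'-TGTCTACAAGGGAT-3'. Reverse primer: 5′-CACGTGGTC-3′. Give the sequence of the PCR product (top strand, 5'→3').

5'-TGTCTACAAGGGATGTCGTCAAGCTCCCTTTGGTGCGGACTTTGACACATCCCGCCAACGTCCCCACAGACCACGTG-3'

Forward primer TGTCTACAAGGGAT is found on the top strand at positions 38–51.
The reverse primer's reverse complement is GACCACGTG, which matches the template at positions 106–114.
The product is the template from position 38 through 114 (77 bp).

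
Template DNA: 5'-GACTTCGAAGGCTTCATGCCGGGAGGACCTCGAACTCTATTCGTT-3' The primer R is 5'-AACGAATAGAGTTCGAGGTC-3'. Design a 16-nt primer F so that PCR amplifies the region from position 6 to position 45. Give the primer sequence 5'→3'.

5'-CGAAGGCTTCATGCCG-3'

The reverse primer's reverse complement GACCTCGAACTCTATTCGTT matches the template at positions 26–45; the product starts at position 6.
The forward primer is identical to the top strand over positions 6–21: CGAAGGCTTCATGCCG.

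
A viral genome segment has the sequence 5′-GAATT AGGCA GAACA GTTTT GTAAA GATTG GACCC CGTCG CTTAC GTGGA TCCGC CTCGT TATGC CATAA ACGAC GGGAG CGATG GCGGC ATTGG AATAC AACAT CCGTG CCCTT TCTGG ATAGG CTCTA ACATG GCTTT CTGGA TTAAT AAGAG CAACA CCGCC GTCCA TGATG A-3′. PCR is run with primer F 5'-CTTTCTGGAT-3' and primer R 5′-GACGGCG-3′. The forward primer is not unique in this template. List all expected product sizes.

The forward primer CTTTCTGGAT matches the top strand at positions 113–122, 137–146.
The reverse primer's reverse complement is CGCCGTC, matching at positions 162–168.
Each forward site pairs with the reverse site to give a product ending at position 168: sizes 56, 32 bp.

56 bp, 32 bp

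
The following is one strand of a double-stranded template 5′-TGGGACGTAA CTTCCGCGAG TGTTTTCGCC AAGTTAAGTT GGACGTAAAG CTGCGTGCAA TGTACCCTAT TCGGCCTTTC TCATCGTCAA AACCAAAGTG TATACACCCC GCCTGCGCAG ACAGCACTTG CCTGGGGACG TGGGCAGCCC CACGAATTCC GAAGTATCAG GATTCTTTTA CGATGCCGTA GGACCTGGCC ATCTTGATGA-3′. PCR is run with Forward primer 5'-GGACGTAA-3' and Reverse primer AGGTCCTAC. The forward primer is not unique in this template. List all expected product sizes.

The forward primer GGACGTAA matches the top strand at positions 3–10, 41–48.
The reverse primer's reverse complement is GTAGGACCT, matching at positions 188–196.
Each forward site pairs with the reverse site to give a product ending at position 196: sizes 194, 156 bp.

194 bp, 156 bp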